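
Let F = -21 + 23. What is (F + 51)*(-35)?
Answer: -1855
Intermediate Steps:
F = 2
(F + 51)*(-35) = (2 + 51)*(-35) = 53*(-35) = -1855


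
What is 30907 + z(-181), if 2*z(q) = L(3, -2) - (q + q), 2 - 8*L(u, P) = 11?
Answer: 497399/16 ≈ 31087.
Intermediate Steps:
L(u, P) = -9/8 (L(u, P) = 1/4 - 1/8*11 = 1/4 - 11/8 = -9/8)
z(q) = -9/16 - q (z(q) = (-9/8 - (q + q))/2 = (-9/8 - 2*q)/2 = -9/16 - q)
30907 + z(-181) = 30907 + (-9/16 - 1*(-181)) = 30907 + (-9/16 + 181) = 30907 + 2887/16 = 497399/16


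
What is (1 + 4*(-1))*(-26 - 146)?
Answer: 516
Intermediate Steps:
(1 + 4*(-1))*(-26 - 146) = (1 - 4)*(-172) = -3*(-172) = 516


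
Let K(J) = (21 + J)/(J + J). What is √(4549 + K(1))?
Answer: 4*√285 ≈ 67.528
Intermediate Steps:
K(J) = (21 + J)/(2*J) (K(J) = (21 + J)/((2*J)) = (21 + J)*(1/(2*J)) = (21 + J)/(2*J))
√(4549 + K(1)) = √(4549 + (½)*(21 + 1)/1) = √(4549 + (½)*1*22) = √(4549 + 11) = √4560 = 4*√285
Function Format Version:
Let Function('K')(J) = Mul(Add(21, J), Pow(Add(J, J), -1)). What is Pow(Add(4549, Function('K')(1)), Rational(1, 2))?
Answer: Mul(4, Pow(285, Rational(1, 2))) ≈ 67.528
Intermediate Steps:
Function('K')(J) = Mul(Rational(1, 2), Pow(J, -1), Add(21, J)) (Function('K')(J) = Mul(Add(21, J), Pow(Mul(2, J), -1)) = Mul(Add(21, J), Mul(Rational(1, 2), Pow(J, -1))) = Mul(Rational(1, 2), Pow(J, -1), Add(21, J)))
Pow(Add(4549, Function('K')(1)), Rational(1, 2)) = Pow(Add(4549, Mul(Rational(1, 2), Pow(1, -1), Add(21, 1))), Rational(1, 2)) = Pow(Add(4549, Mul(Rational(1, 2), 1, 22)), Rational(1, 2)) = Pow(Add(4549, 11), Rational(1, 2)) = Pow(4560, Rational(1, 2)) = Mul(4, Pow(285, Rational(1, 2)))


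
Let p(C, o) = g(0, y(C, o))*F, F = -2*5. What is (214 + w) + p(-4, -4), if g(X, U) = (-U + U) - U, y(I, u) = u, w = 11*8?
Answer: 262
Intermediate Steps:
w = 88
F = -10
g(X, U) = -U (g(X, U) = 0 - U = -U)
p(C, o) = 10*o (p(C, o) = -o*(-10) = 10*o)
(214 + w) + p(-4, -4) = (214 + 88) + 10*(-4) = 302 - 40 = 262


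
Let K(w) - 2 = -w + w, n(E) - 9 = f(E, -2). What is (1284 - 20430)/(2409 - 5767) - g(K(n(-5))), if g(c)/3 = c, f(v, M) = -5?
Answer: -501/1679 ≈ -0.29839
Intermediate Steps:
n(E) = 4 (n(E) = 9 - 5 = 4)
K(w) = 2 (K(w) = 2 + (-w + w) = 2 + 0 = 2)
g(c) = 3*c
(1284 - 20430)/(2409 - 5767) - g(K(n(-5))) = (1284 - 20430)/(2409 - 5767) - 3*2 = -19146/(-3358) - 1*6 = -19146*(-1/3358) - 6 = 9573/1679 - 6 = -501/1679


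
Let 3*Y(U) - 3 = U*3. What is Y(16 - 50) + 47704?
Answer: 47671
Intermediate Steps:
Y(U) = 1 + U (Y(U) = 1 + (U*3)/3 = 1 + (3*U)/3 = 1 + U)
Y(16 - 50) + 47704 = (1 + (16 - 50)) + 47704 = (1 - 34) + 47704 = -33 + 47704 = 47671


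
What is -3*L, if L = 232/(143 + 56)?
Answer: -696/199 ≈ -3.4975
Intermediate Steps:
L = 232/199 ≈ 1.1658
-3*L = -3*232/199 = -696/199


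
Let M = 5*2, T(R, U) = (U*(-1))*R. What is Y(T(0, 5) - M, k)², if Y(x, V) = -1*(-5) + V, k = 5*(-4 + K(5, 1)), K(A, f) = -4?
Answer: 1225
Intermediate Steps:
T(R, U) = -R*U (T(R, U) = (-U)*R = -R*U)
M = 10
k = -40 (k = 5*(-4 - 4) = 5*(-8) = -40)
Y(x, V) = 5 + V
Y(T(0, 5) - M, k)² = (5 - 40)² = (-35)² = 1225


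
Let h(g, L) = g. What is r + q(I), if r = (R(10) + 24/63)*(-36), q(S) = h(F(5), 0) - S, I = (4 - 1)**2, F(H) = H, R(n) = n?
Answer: -2644/7 ≈ -377.71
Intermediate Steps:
I = 9 (I = 3**2 = 9)
q(S) = 5 - S
r = -2616/7 (r = (10 + 24/63)*(-36) = (10 + 24*(1/63))*(-36) = (10 + 8/21)*(-36) = (218/21)*(-36) = -2616/7 ≈ -373.71)
r + q(I) = -2616/7 + (5 - 1*9) = -2616/7 + (5 - 9) = -2616/7 - 4 = -2644/7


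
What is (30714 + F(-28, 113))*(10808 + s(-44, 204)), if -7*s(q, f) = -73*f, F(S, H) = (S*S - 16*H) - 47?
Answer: 2684114364/7 ≈ 3.8344e+8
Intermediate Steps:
F(S, H) = -47 + S² - 16*H (F(S, H) = (S² - 16*H) - 47 = -47 + S² - 16*H)
s(q, f) = 73*f/7 (s(q, f) = -(-73)*f/7 = 73*f/7)
(30714 + F(-28, 113))*(10808 + s(-44, 204)) = (30714 + (-47 + (-28)² - 16*113))*(10808 + (73/7)*204) = (30714 + (-47 + 784 - 1808))*(10808 + 14892/7) = (30714 - 1071)*(90548/7) = 29643*(90548/7) = 2684114364/7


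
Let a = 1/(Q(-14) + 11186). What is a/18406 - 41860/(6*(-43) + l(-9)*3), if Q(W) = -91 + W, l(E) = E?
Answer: 1707527049649/11625542502 ≈ 146.88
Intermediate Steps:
a = 1/11081 (a = 1/((-91 - 14) + 11186) = 1/(-105 + 11186) = 1/11081 ≈ 9.0245e-5)
a/18406 - 41860/(6*(-43) + l(-9)*3) = (1/11081)/18406 - 41860/(6*(-43) - 9*3) = (1/11081)*(1/18406) - 41860/(-258 - 27) = 1/203956886 - 41860/(-285) = 1/203956886 - 41860*(-1/285) = 1/203956886 + 8372/57 = 1707527049649/11625542502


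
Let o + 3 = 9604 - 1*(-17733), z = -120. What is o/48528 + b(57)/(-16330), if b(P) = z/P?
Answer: 424143065/752839128 ≈ 0.56339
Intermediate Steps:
b(P) = -120/P
o = 27334 (o = -3 + (9604 - 1*(-17733)) = -3 + (9604 + 17733) = -3 + 27337 = 27334)
o/48528 + b(57)/(-16330) = 27334/48528 - 120/57/(-16330) = 27334*(1/48528) - 120*1/57*(-1/16330) = 13667/24264 - 40/19*(-1/16330) = 13667/24264 + 4/31027 = 424143065/752839128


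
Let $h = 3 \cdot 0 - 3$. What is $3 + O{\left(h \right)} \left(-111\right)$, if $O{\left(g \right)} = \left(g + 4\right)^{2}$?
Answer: $-108$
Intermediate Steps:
$h = -3$ ($h = 0 - 3 = -3$)
$O{\left(g \right)} = \left(4 + g\right)^{2}$
$3 + O{\left(h \right)} \left(-111\right) = 3 + \left(4 - 3\right)^{2} \left(-111\right) = 3 + 1^{2} \left(-111\right) = 3 + 1 \left(-111\right) = 3 - 111 = -108$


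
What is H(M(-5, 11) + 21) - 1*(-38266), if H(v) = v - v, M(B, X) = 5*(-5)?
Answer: 38266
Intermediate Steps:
M(B, X) = -25
H(v) = 0
H(M(-5, 11) + 21) - 1*(-38266) = 0 - 1*(-38266) = 0 + 38266 = 38266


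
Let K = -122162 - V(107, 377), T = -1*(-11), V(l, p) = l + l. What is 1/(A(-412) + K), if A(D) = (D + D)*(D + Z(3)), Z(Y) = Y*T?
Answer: 1/189920 ≈ 5.2654e-6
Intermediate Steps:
V(l, p) = 2*l
T = 11
K = -122376 (K = -122162 - 2*107 = -122162 - 1*214 = -122162 - 214 = -122376)
Z(Y) = 11*Y (Z(Y) = Y*11 = 11*Y)
A(D) = 2*D*(33 + D) (A(D) = (D + D)*(D + 11*3) = (2*D)*(D + 33) = (2*D)*(33 + D) = 2*D*(33 + D))
1/(A(-412) + K) = 1/(2*(-412)*(33 - 412) - 122376) = 1/(2*(-412)*(-379) - 122376) = 1/(312296 - 122376) = 1/189920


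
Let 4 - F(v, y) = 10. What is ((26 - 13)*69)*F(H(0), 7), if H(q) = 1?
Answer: -5382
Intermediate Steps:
F(v, y) = -6 (F(v, y) = 4 - 1*10 = 4 - 10 = -6)
((26 - 13)*69)*F(H(0), 7) = ((26 - 13)*69)*(-6) = (13*69)*(-6) = 897*(-6) = -5382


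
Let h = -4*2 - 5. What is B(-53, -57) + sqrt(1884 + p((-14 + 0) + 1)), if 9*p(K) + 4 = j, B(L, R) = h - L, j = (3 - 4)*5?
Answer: 40 + sqrt(1883) ≈ 83.394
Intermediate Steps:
h = -13 (h = -8 - 5 = -13)
j = -5 (j = -1*5 = -5)
B(L, R) = -13 - L
p(K) = -1 (p(K) = -4/9 + (1/9)*(-5) = -4/9 - 5/9 = -1)
B(-53, -57) + sqrt(1884 + p((-14 + 0) + 1)) = (-13 - 1*(-53)) + sqrt(1884 - 1) = (-13 + 53) + sqrt(1883) = 40 + sqrt(1883)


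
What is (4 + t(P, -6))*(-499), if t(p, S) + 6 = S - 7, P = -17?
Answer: 7485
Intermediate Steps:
t(p, S) = -13 + S (t(p, S) = -6 + (S - 7) = -6 + (-7 + S) = -13 + S)
(4 + t(P, -6))*(-499) = (4 + (-13 - 6))*(-499) = (4 - 19)*(-499) = -15*(-499) = 7485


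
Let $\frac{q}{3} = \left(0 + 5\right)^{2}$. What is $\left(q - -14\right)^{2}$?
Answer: $7921$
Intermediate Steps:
$q = 75$ ($q = 3 \left(0 + 5\right)^{2} = 3 \cdot 5^{2} = 3 \cdot 25 = 75$)
$\left(q - -14\right)^{2} = \left(75 - -14\right)^{2} = \left(75 + 14\right)^{2} = 89^{2} = 7921$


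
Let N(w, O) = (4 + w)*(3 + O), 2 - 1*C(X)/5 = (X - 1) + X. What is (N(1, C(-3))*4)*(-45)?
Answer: -43200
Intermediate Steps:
C(X) = 15 - 10*X (C(X) = 10 - 5*((X - 1) + X) = 10 - 5*((-1 + X) + X) = 10 - 5*(-1 + 2*X) = 10 + (5 - 10*X) = 15 - 10*X)
N(w, O) = (3 + O)*(4 + w)
(N(1, C(-3))*4)*(-45) = ((12 + 3*1 + 4*(15 - 10*(-3)) + (15 - 10*(-3))*1)*4)*(-45) = ((12 + 3 + 4*(15 + 30) + (15 + 30)*1)*4)*(-45) = ((12 + 3 + 4*45 + 45*1)*4)*(-45) = ((12 + 3 + 180 + 45)*4)*(-45) = (240*4)*(-45) = 960*(-45) = -43200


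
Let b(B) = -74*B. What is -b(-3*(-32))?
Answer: 7104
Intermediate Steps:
-b(-3*(-32)) = -(-74)*(-3*(-32)) = -(-74)*96 = -1*(-7104) = 7104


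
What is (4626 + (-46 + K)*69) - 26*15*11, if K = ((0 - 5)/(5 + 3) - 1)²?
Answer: -169971/64 ≈ -2655.8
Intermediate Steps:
K = 169/64 (K = (-5/8 - 1)² = (-13/8)² = 169/64 ≈ 2.6406)
(4626 + (-46 + K)*69) - 26*15*11 = (4626 + (-46 + 169/64)*69) - 26*15*11 = (4626 - 2775/64*69) - 390*11 = (4626 - 191475/64) - 4290 = 104589/64 - 4290 = -169971/64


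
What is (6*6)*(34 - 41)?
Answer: -252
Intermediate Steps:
(6*6)*(34 - 41) = 36*(-7) = -252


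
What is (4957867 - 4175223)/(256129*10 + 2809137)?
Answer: 782644/5370427 ≈ 0.14573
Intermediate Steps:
(4957867 - 4175223)/(256129*10 + 2809137) = 782644/(2561290 + 2809137) = 782644/5370427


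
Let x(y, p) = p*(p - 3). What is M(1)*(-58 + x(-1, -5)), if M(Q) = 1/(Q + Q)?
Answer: -9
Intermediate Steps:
x(y, p) = p*(-3 + p)
M(Q) = 1/(2*Q)
M(1)*(-58 + x(-1, -5)) = ((½)/1)*(-58 - 5*(-3 - 5)) = ((½)*1)*(-58 - 5*(-8)) = (-58 + 40)/2 = (½)*(-18) = -9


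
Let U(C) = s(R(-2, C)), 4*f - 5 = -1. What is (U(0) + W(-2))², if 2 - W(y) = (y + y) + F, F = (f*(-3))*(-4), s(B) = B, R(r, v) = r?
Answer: 64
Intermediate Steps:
f = 1 (f = 5/4 + (¼)*(-1) = 5/4 - ¼ = 1)
F = 12 (F = (1*(-3))*(-4) = -3*(-4) = 12)
U(C) = -2
W(y) = -10 - 2*y (W(y) = 2 - ((y + y) + 12) = 2 - (2*y + 12) = 2 - (12 + 2*y) = 2 + (-12 - 2*y) = -10 - 2*y)
(U(0) + W(-2))² = (-2 + (-10 - 2*(-2)))² = (-2 + (-10 + 4))² = (-2 - 6)² = (-8)² = 64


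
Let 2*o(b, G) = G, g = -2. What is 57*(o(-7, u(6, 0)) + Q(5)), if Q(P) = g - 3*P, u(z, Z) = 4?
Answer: -855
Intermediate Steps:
o(b, G) = G/2
Q(P) = -2 - 3*P
57*(o(-7, u(6, 0)) + Q(5)) = 57*((½)*4 + (-2 - 3*5)) = 57*(2 + (-2 - 15)) = 57*(2 - 17) = 57*(-15) = -855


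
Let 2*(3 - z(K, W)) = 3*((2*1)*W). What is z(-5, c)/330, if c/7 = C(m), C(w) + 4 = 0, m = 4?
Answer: 29/110 ≈ 0.26364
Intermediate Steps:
C(w) = -4 (C(w) = -4 + 0 = -4)
c = -28 (c = 7*(-4) = -28)
z(K, W) = 3 - 3*W (z(K, W) = 3 - 3*(2*1)*W/2 = 3 - 3*2*W/2 = 3 - 3*W)
z(-5, c)/330 = (3 - 3*(-28))/330 = (3 + 84)*(1/330) = 87*(1/330) = 29/110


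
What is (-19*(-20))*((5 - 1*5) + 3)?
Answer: 1140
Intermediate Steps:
(-19*(-20))*((5 - 1*5) + 3) = 380*((5 - 5) + 3) = 380*(0 + 3) = 380*3 = 1140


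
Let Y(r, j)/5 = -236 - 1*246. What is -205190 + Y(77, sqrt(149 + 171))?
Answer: -207600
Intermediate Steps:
Y(r, j) = -2410 (Y(r, j) = 5*(-236 - 1*246) = 5*(-236 - 246) = 5*(-482) = -2410)
-205190 + Y(77, sqrt(149 + 171)) = -205190 - 2410 = -207600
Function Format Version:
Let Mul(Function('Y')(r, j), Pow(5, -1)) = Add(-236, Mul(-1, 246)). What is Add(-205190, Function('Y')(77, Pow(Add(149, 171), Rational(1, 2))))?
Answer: -207600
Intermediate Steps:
Function('Y')(r, j) = -2410 (Function('Y')(r, j) = Mul(5, Add(-236, Mul(-1, 246))) = Mul(5, Add(-236, -246)) = Mul(5, -482) = -2410)
Add(-205190, Function('Y')(77, Pow(Add(149, 171), Rational(1, 2)))) = Add(-205190, -2410) = -207600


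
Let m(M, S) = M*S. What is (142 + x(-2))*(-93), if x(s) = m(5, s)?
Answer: -12276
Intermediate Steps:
x(s) = 5*s
(142 + x(-2))*(-93) = (142 + 5*(-2))*(-93) = (142 - 10)*(-93) = 132*(-93) = -12276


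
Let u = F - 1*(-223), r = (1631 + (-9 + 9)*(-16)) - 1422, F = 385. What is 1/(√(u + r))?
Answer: √817/817 ≈ 0.034986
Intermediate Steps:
r = 209 (r = (1631 + 0*(-16)) - 1422 = (1631 + 0) - 1422 = 1631 - 1422 = 209)
u = 608 (u = 385 - 1*(-223) = 385 + 223 = 608)
1/(√(u + r)) = 1/(√(608 + 209)) = 1/(√817) = √817/817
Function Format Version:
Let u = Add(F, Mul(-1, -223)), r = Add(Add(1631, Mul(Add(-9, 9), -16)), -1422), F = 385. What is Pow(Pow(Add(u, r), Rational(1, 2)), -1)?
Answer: Mul(Rational(1, 817), Pow(817, Rational(1, 2))) ≈ 0.034986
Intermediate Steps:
r = 209 (r = Add(Add(1631, Mul(0, -16)), -1422) = Add(Add(1631, 0), -1422) = Add(1631, -1422) = 209)
u = 608 (u = Add(385, Mul(-1, -223)) = Add(385, 223) = 608)
Pow(Pow(Add(u, r), Rational(1, 2)), -1) = Pow(Pow(Add(608, 209), Rational(1, 2)), -1) = Pow(Pow(817, Rational(1, 2)), -1) = Mul(Rational(1, 817), Pow(817, Rational(1, 2)))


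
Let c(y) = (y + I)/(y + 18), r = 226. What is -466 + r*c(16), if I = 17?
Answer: -4193/17 ≈ -246.65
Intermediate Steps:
c(y) = (17 + y)/(18 + y) (c(y) = (y + 17)/(y + 18) = (17 + y)/(18 + y))
-466 + r*c(16) = -466 + 226*((17 + 16)/(18 + 16)) = -466 + 226*(33/34) = -466 + 3729/17 = -4193/17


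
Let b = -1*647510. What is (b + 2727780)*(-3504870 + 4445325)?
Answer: 1956400322850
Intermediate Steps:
b = -647510
(b + 2727780)*(-3504870 + 4445325) = (-647510 + 2727780)*(-3504870 + 4445325) = 2080270*940455 = 1956400322850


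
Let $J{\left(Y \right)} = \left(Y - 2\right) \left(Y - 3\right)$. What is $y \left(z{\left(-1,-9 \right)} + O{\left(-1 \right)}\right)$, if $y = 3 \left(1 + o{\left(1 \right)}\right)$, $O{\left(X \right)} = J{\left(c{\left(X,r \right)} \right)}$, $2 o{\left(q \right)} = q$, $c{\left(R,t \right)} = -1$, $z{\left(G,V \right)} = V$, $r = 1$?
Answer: $\frac{27}{2} \approx 13.5$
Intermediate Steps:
$o{\left(q \right)} = \frac{q}{2}$
$J{\left(Y \right)} = \left(-3 + Y\right) \left(-2 + Y\right)$ ($J{\left(Y \right)} = \left(-2 + Y\right) \left(-3 + Y\right) = \left(-3 + Y\right) \left(-2 + Y\right)$)
$O{\left(X \right)} = 12$ ($O{\left(X \right)} = 6 + \left(-1\right)^{2} - -5 = 6 + 1 + 5 = 12$)
$y = \frac{9}{2}$ ($y = 3 \left(1 + \frac{1}{2} \cdot 1\right) = 3 \left(1 + \frac{1}{2}\right) = 3 \cdot \frac{3}{2} = \frac{9}{2} \approx 4.5$)
$y \left(z{\left(-1,-9 \right)} + O{\left(-1 \right)}\right) = \frac{9 \left(-9 + 12\right)}{2} = \frac{9}{2} \cdot 3 = \frac{27}{2}$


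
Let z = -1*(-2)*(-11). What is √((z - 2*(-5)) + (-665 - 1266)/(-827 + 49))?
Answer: I*√5761090/778 ≈ 3.0851*I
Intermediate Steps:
z = -22 (z = 2*(-11) = -22)
√((z - 2*(-5)) + (-665 - 1266)/(-827 + 49)) = √((-22 - 2*(-5)) + (-665 - 1266)/(-827 + 49)) = √((-22 + 10) - 1931/(-778)) = √(-12 - 1931*(-1/778)) = √(-12 + 1931/778) = √(-7405/778) = I*√5761090/778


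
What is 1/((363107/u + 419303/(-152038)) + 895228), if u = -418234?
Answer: 15896865223/14231261216647602 ≈ 1.1170e-6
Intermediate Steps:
1/((363107/u + 419303/(-152038)) + 895228) = 1/((363107/(-418234) + 419303/(-152038)) + 895228) = 1/((363107*(-1/418234) + 419303*(-1/152038)) + 895228) = 1/((-363107/418234 - 419303/152038) + 895228) = 1/(-57643208242/15896865223 + 895228) = 1/(14231261216647602/15896865223) = 15896865223/14231261216647602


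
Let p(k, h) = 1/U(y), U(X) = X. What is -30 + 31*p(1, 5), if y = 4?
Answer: -89/4 ≈ -22.250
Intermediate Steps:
p(k, h) = ¼ (p(k, h) = 1/4 = ¼)
-30 + 31*p(1, 5) = -30 + 31*(¼) = -30 + 31/4 = -89/4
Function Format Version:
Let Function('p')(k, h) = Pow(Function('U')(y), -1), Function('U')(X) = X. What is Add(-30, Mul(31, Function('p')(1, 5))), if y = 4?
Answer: Rational(-89, 4) ≈ -22.250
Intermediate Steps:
Function('p')(k, h) = Rational(1, 4) (Function('p')(k, h) = Pow(4, -1) = Rational(1, 4))
Add(-30, Mul(31, Function('p')(1, 5))) = Add(-30, Mul(31, Rational(1, 4))) = Add(-30, Rational(31, 4)) = Rational(-89, 4)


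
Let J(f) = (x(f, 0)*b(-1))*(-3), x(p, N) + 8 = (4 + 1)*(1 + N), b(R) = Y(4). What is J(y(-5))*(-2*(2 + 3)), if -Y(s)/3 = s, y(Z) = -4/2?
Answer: 1080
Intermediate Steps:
y(Z) = -2 (y(Z) = -4*1/2 = -2)
Y(s) = -3*s
b(R) = -12 (b(R) = -3*4 = -12)
x(p, N) = -3 + 5*N (x(p, N) = -8 + (4 + 1)*(1 + N) = -8 + 5*(1 + N) = -8 + (5 + 5*N) = -3 + 5*N)
J(f) = -108 (J(f) = ((-3 + 5*0)*(-12))*(-3) = ((-3 + 0)*(-12))*(-3) = -3*(-12)*(-3) = 36*(-3) = -108)
J(y(-5))*(-2*(2 + 3)) = -(-216)*(2 + 3) = -(-216)*5 = -108*(-10) = 1080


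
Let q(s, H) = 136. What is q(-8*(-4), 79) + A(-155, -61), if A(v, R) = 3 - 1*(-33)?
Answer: 172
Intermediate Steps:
A(v, R) = 36 (A(v, R) = 3 + 33 = 36)
q(-8*(-4), 79) + A(-155, -61) = 136 + 36 = 172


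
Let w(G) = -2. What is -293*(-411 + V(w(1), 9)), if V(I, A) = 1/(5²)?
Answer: 3010282/25 ≈ 1.2041e+5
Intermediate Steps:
V(I, A) = 1/25
-293*(-411 + V(w(1), 9)) = -293*(-411 + 1/25) = -293*(-10274/25) = 3010282/25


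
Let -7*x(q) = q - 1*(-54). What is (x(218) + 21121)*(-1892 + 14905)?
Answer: 274341925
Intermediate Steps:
x(q) = -54/7 - q/7 (x(q) = -(q - 1*(-54))/7 = -(q + 54)/7 = -(54 + q)/7 = -54/7 - q/7)
(x(218) + 21121)*(-1892 + 14905) = ((-54/7 - ⅐*218) + 21121)*(-1892 + 14905) = ((-54/7 - 218/7) + 21121)*13013 = (-272/7 + 21121)*13013 = (147575/7)*13013 = 274341925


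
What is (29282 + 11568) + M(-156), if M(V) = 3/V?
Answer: 2124199/52 ≈ 40850.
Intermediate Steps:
(29282 + 11568) + M(-156) = (29282 + 11568) + 3/(-156) = 40850 + 3*(-1/156) = 40850 - 1/52 = 2124199/52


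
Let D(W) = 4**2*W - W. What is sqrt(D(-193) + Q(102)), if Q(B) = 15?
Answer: 24*I*sqrt(5) ≈ 53.666*I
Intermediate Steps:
D(W) = 15*W (D(W) = 16*W - W = 15*W)
sqrt(D(-193) + Q(102)) = sqrt(15*(-193) + 15) = sqrt(-2895 + 15) = sqrt(-2880) = 24*I*sqrt(5)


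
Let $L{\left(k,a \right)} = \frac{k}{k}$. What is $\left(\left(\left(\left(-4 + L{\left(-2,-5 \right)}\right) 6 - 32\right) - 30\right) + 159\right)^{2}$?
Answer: $6241$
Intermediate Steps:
$L{\left(k,a \right)} = 1$
$\left(\left(\left(\left(-4 + L{\left(-2,-5 \right)}\right) 6 - 32\right) - 30\right) + 159\right)^{2} = \left(\left(\left(\left(-4 + 1\right) 6 - 32\right) - 30\right) + 159\right)^{2} = \left(\left(\left(\left(-3\right) 6 - 32\right) - 30\right) + 159\right)^{2} = \left(\left(\left(-18 - 32\right) - 30\right) + 159\right)^{2} = \left(\left(-50 - 30\right) + 159\right)^{2} = \left(-80 + 159\right)^{2} = 79^{2} = 6241$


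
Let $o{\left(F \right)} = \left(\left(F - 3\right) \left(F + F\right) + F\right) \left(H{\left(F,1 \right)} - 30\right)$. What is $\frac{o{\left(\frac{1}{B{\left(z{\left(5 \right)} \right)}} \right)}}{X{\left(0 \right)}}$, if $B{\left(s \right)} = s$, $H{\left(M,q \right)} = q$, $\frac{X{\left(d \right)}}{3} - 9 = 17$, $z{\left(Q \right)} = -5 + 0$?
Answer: $- \frac{261}{650} \approx -0.40154$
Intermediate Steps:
$z{\left(Q \right)} = -5$
$X{\left(d \right)} = 78$ ($X{\left(d \right)} = 27 + 3 \cdot 17 = 27 + 51 = 78$)
$o{\left(F \right)} = - 29 F - 58 F \left(-3 + F\right)$ ($o{\left(F \right)} = \left(\left(F - 3\right) \left(F + F\right) + F\right) \left(1 - 30\right) = \left(\left(-3 + F\right) 2 F + F\right) \left(-29\right) = \left(2 F \left(-3 + F\right) + F\right) \left(-29\right) = \left(F + 2 F \left(-3 + F\right)\right) \left(-29\right) = - 29 F - 58 F \left(-3 + F\right)$)
$\frac{o{\left(\frac{1}{B{\left(z{\left(5 \right)} \right)}} \right)}}{X{\left(0 \right)}} = \frac{29 \frac{1}{-5} \left(5 - \frac{2}{-5}\right)}{78} = 29 \left(- \frac{1}{5}\right) \left(5 - - \frac{2}{5}\right) \frac{1}{78} = 29 \left(- \frac{1}{5}\right) \left(5 + \frac{2}{5}\right) \frac{1}{78} = 29 \left(- \frac{1}{5}\right) \frac{27}{5} \cdot \frac{1}{78} = \left(- \frac{783}{25}\right) \frac{1}{78} = - \frac{261}{650}$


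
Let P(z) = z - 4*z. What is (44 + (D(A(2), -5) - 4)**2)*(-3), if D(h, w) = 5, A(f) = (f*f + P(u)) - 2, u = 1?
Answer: -135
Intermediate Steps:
P(z) = -3*z
A(f) = -5 + f**2 (A(f) = (f*f - 3*1) - 2 = (f**2 - 3) - 2 = (-3 + f**2) - 2 = -5 + f**2)
(44 + (D(A(2), -5) - 4)**2)*(-3) = (44 + (5 - 4)**2)*(-3) = (44 + 1**2)*(-3) = (44 + 1)*(-3) = 45*(-3) = -135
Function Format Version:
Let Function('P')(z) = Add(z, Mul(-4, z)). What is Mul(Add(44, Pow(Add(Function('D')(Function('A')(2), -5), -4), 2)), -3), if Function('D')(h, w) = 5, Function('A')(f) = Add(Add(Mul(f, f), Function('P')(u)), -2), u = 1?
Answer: -135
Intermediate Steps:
Function('P')(z) = Mul(-3, z)
Function('A')(f) = Add(-5, Pow(f, 2)) (Function('A')(f) = Add(Add(Mul(f, f), Mul(-3, 1)), -2) = Add(Add(Pow(f, 2), -3), -2) = Add(Add(-3, Pow(f, 2)), -2) = Add(-5, Pow(f, 2)))
Mul(Add(44, Pow(Add(Function('D')(Function('A')(2), -5), -4), 2)), -3) = Mul(Add(44, Pow(Add(5, -4), 2)), -3) = Mul(Add(44, Pow(1, 2)), -3) = Mul(Add(44, 1), -3) = Mul(45, -3) = -135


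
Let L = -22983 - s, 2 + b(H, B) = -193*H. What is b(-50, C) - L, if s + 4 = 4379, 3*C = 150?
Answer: 37006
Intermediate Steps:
C = 50 (C = (⅓)*150 = 50)
b(H, B) = -2 - 193*H
s = 4375 (s = -4 + 4379 = 4375)
L = -27358 (L = -22983 - 1*4375 = -22983 - 4375 = -27358)
b(-50, C) - L = (-2 - 193*(-50)) - 1*(-27358) = (-2 + 9650) + 27358 = 9648 + 27358 = 37006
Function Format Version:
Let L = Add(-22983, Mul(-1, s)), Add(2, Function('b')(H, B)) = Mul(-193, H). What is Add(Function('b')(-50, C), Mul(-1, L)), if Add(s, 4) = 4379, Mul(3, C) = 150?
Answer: 37006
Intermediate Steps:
C = 50 (C = Mul(Rational(1, 3), 150) = 50)
Function('b')(H, B) = Add(-2, Mul(-193, H))
s = 4375 (s = Add(-4, 4379) = 4375)
L = -27358 (L = Add(-22983, Mul(-1, 4375)) = Add(-22983, -4375) = -27358)
Add(Function('b')(-50, C), Mul(-1, L)) = Add(Add(-2, Mul(-193, -50)), Mul(-1, -27358)) = Add(Add(-2, 9650), 27358) = Add(9648, 27358) = 37006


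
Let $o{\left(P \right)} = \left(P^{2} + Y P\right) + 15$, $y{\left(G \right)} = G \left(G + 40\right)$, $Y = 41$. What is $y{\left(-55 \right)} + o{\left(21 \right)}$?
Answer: $2142$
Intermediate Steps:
$y{\left(G \right)} = G \left(40 + G\right)$
$o{\left(P \right)} = 15 + P^{2} + 41 P$ ($o{\left(P \right)} = \left(P^{2} + 41 P\right) + 15 = 15 + P^{2} + 41 P$)
$y{\left(-55 \right)} + o{\left(21 \right)} = - 55 \left(40 - 55\right) + \left(15 + 21^{2} + 41 \cdot 21\right) = \left(-55\right) \left(-15\right) + \left(15 + 441 + 861\right) = 825 + 1317 = 2142$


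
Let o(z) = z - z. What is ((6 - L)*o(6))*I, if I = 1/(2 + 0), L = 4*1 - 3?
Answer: 0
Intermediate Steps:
L = 1 (L = 4 - 3 = 1)
I = ½ (I = 1/2 = ½ ≈ 0.50000)
o(z) = 0
((6 - L)*o(6))*I = ((6 - 1*1)*0)*(½) = ((6 - 1)*0)*(½) = (5*0)*(½) = 0*(½) = 0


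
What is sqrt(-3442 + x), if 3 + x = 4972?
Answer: sqrt(1527) ≈ 39.077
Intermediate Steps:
x = 4969 (x = -3 + 4972 = 4969)
sqrt(-3442 + x) = sqrt(-3442 + 4969) = sqrt(1527)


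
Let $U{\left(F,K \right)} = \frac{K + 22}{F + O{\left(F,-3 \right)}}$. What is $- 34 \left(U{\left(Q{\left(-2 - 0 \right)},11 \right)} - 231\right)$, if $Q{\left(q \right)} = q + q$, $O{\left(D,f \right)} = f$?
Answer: $\frac{56100}{7} \approx 8014.3$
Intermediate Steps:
$Q{\left(q \right)} = 2 q$
$U{\left(F,K \right)} = \frac{22 + K}{-3 + F}$ ($U{\left(F,K \right)} = \frac{K + 22}{F - 3} = \frac{22 + K}{-3 + F}$)
$- 34 \left(U{\left(Q{\left(-2 - 0 \right)},11 \right)} - 231\right) = - 34 \left(\frac{22 + 11}{-3 + 2 \left(-2 - 0\right)} - 231\right) = - 34 \left(\frac{1}{-3 + 2 \left(-2 + 0\right)} 33 - 231\right) = - 34 \left(\frac{1}{-3 + 2 \left(-2\right)} 33 - 231\right) = - 34 \left(\frac{1}{-3 - 4} \cdot 33 - 231\right) = - 34 \left(\frac{1}{-7} \cdot 33 - 231\right) = - 34 \left(\left(- \frac{1}{7}\right) 33 - 231\right) = - 34 \left(- \frac{33}{7} - 231\right) = \left(-34\right) \left(- \frac{1650}{7}\right) = \frac{56100}{7}$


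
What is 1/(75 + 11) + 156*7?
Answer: 93913/86 ≈ 1092.0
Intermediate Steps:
1/(75 + 11) + 156*7 = 1/86 + 1092 = 93913/86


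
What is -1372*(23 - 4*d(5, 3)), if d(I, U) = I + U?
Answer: 12348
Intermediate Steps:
-1372*(23 - 4*d(5, 3)) = -1372*(23 - 4*(5 + 3)) = -1372*(23 - 4*8) = -1372*(23 - 1*32) = -1372*(23 - 32) = -1372*(-9) = 12348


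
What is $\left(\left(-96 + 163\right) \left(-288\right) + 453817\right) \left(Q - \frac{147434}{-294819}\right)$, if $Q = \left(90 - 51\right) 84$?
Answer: $\frac{59962313736434}{42117} \approx 1.4237 \cdot 10^{9}$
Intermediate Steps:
$Q = 3276$ ($Q = 39 \cdot 84 = 3276$)
$\left(\left(-96 + 163\right) \left(-288\right) + 453817\right) \left(Q - \frac{147434}{-294819}\right) = \left(\left(-96 + 163\right) \left(-288\right) + 453817\right) \left(3276 - \frac{147434}{-294819}\right) = \left(67 \left(-288\right) + 453817\right) \left(3276 - - \frac{21062}{42117}\right) = \left(-19296 + 453817\right) \left(3276 + \frac{21062}{42117}\right) = 434521 \cdot \frac{137996354}{42117} = \frac{59962313736434}{42117}$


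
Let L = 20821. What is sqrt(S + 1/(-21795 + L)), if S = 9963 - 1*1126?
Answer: sqrt(8383448838)/974 ≈ 94.005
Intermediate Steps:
S = 8837 (S = 9963 - 1126 = 8837)
sqrt(S + 1/(-21795 + L)) = sqrt(8837 + 1/(-21795 + 20821)) = sqrt(8837 + 1/(-974)) = sqrt(8837 - 1/974) = sqrt(8607237/974) = sqrt(8383448838)/974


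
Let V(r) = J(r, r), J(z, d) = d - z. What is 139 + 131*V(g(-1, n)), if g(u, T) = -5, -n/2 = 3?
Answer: 139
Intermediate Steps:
n = -6 (n = -2*3 = -6)
V(r) = 0 (V(r) = r - r = 0)
139 + 131*V(g(-1, n)) = 139 + 131*0 = 139 + 0 = 139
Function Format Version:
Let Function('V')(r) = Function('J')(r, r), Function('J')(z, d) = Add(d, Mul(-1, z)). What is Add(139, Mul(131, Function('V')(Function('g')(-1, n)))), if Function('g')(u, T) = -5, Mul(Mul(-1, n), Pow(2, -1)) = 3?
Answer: 139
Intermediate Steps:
n = -6 (n = Mul(-2, 3) = -6)
Function('V')(r) = 0 (Function('V')(r) = Add(r, Mul(-1, r)) = 0)
Add(139, Mul(131, Function('V')(Function('g')(-1, n)))) = Add(139, Mul(131, 0)) = Add(139, 0) = 139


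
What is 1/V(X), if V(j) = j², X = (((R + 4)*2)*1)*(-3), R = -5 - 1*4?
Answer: 1/900 ≈ 0.0011111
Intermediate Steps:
R = -9 (R = -5 - 4 = -9)
X = 30 (X = (((-9 + 4)*2)*1)*(-3) = (-5*2*1)*(-3) = -10*1*(-3) = -10*(-3) = 30)
1/V(X) = 1/(30²) = 1/900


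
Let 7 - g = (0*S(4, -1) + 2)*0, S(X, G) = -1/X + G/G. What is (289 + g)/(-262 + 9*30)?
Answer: 37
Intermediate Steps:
S(X, G) = 1 - 1/X (S(X, G) = -1/X + 1 = 1 - 1/X)
g = 7 (g = 7 - (0*((-1 + 4)/4) + 2)*0 = 7 - (0*((1/4)*3) + 2)*0 = 7 - (0*(3/4) + 2)*0 = 7 - (0 + 2)*0 = 7 - 2*0 = 7 - 1*0 = 7 + 0 = 7)
(289 + g)/(-262 + 9*30) = (289 + 7)/(-262 + 9*30) = 296/(-262 + 270) = 296/8 = 296*(1/8) = 37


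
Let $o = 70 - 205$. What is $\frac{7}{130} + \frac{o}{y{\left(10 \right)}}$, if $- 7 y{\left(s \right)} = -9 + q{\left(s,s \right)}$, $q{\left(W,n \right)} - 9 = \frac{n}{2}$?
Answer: $\frac{24577}{130} \approx 189.05$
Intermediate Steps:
$q{\left(W,n \right)} = 9 + \frac{n}{2}$
$o = -135$
$y{\left(s \right)} = - \frac{s}{14}$ ($y{\left(s \right)} = - \frac{-9 + \left(9 + \frac{s}{2}\right)}{7} = - \frac{\frac{1}{2} s}{7} = - \frac{s}{14}$)
$\frac{7}{130} + \frac{o}{y{\left(10 \right)}} = \frac{7}{130} - \frac{135}{\left(- \frac{1}{14}\right) 10} = 7 \cdot \frac{1}{130} - \frac{135}{- \frac{5}{7}} = \frac{7}{130} - -189 = \frac{7}{130} + 189 = \frac{24577}{130}$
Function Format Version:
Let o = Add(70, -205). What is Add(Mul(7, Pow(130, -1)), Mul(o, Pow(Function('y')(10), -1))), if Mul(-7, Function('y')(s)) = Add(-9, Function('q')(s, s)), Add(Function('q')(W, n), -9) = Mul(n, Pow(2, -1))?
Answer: Rational(24577, 130) ≈ 189.05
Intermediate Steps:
Function('q')(W, n) = Add(9, Mul(Rational(1, 2), n)) (Function('q')(W, n) = Add(9, Mul(n, Pow(2, -1))) = Add(9, Mul(n, Rational(1, 2))) = Add(9, Mul(Rational(1, 2), n)))
o = -135
Function('y')(s) = Mul(Rational(-1, 14), s) (Function('y')(s) = Mul(Rational(-1, 7), Add(-9, Add(9, Mul(Rational(1, 2), s)))) = Mul(Rational(-1, 7), Mul(Rational(1, 2), s)) = Mul(Rational(-1, 14), s))
Add(Mul(7, Pow(130, -1)), Mul(o, Pow(Function('y')(10), -1))) = Add(Mul(7, Pow(130, -1)), Mul(-135, Pow(Mul(Rational(-1, 14), 10), -1))) = Add(Mul(7, Rational(1, 130)), Mul(-135, Pow(Rational(-5, 7), -1))) = Add(Rational(7, 130), Mul(-135, Rational(-7, 5))) = Add(Rational(7, 130), 189) = Rational(24577, 130)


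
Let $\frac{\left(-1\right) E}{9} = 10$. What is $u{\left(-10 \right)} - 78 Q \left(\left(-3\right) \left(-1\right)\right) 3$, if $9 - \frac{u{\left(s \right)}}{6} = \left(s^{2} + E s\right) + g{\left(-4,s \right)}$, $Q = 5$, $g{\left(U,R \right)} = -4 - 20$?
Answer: $-9312$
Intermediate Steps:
$g{\left(U,R \right)} = -24$ ($g{\left(U,R \right)} = -4 - 20 = -24$)
$E = -90$ ($E = \left(-9\right) 10 = -90$)
$u{\left(s \right)} = 198 - 6 s^{2} + 540 s$ ($u{\left(s \right)} = 54 - 6 \left(\left(s^{2} - 90 s\right) - 24\right) = 54 - 6 \left(-24 + s^{2} - 90 s\right) = 54 + \left(144 - 6 s^{2} + 540 s\right) = 198 - 6 s^{2} + 540 s$)
$u{\left(-10 \right)} - 78 Q \left(\left(-3\right) \left(-1\right)\right) 3 = \left(198 - 6 \left(-10\right)^{2} + 540 \left(-10\right)\right) - 78 \cdot 5 \left(\left(-3\right) \left(-1\right)\right) 3 = \left(198 - 600 - 5400\right) - 78 \cdot 5 \cdot 3 \cdot 3 = \left(198 - 600 - 5400\right) - 78 \cdot 15 \cdot 3 = -5802 - 3510 = -9312$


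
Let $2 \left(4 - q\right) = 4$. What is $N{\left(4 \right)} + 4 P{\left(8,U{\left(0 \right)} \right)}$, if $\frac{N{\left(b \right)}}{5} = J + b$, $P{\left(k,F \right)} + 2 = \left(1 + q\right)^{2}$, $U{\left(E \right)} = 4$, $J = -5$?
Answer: $23$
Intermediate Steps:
$q = 2$ ($q = 4 - 2 = 2$)
$P{\left(k,F \right)} = 7$ ($P{\left(k,F \right)} = -2 + \left(1 + 2\right)^{2} = -2 + 3^{2} = -2 + 9 = 7$)
$N{\left(b \right)} = -25 + 5 b$ ($N{\left(b \right)} = 5 \left(-5 + b\right) = -25 + 5 b$)
$N{\left(4 \right)} + 4 P{\left(8,U{\left(0 \right)} \right)} = \left(-25 + 5 \cdot 4\right) + 4 \cdot 7 = \left(-25 + 20\right) + 28 = -5 + 28 = 23$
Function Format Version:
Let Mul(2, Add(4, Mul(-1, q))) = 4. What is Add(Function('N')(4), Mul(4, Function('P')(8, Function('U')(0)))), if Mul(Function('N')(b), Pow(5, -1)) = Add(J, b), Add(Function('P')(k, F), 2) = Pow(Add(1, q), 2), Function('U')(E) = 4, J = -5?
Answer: 23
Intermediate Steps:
q = 2 (q = Add(4, Mul(Rational(-1, 2), 4)) = Add(4, -2) = 2)
Function('P')(k, F) = 7 (Function('P')(k, F) = Add(-2, Pow(Add(1, 2), 2)) = Add(-2, Pow(3, 2)) = Add(-2, 9) = 7)
Function('N')(b) = Add(-25, Mul(5, b)) (Function('N')(b) = Mul(5, Add(-5, b)) = Add(-25, Mul(5, b)))
Add(Function('N')(4), Mul(4, Function('P')(8, Function('U')(0)))) = Add(Add(-25, Mul(5, 4)), Mul(4, 7)) = Add(Add(-25, 20), 28) = Add(-5, 28) = 23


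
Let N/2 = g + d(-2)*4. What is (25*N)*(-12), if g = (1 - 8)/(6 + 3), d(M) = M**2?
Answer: -27400/3 ≈ -9133.3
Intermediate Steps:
g = -7/9 ≈ -0.77778
N = 274/9 (N = 2*(-7/9 + (-2)**2*4) = 2*(-7/9 + 4*4) = 2*(-7/9 + 16) = 2*(137/9) = 274/9 ≈ 30.444)
(25*N)*(-12) = (25*(274/9))*(-12) = (6850/9)*(-12) = -27400/3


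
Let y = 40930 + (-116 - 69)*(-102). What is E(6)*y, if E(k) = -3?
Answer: -179400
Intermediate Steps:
y = 59800 (y = 40930 - 185*(-102) = 40930 + 18870 = 59800)
E(6)*y = -3*59800 = -179400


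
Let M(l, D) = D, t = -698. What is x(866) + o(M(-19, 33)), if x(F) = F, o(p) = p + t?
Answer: 201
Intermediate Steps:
o(p) = -698 + p (o(p) = p - 698 = -698 + p)
x(866) + o(M(-19, 33)) = 866 + (-698 + 33) = 866 - 665 = 201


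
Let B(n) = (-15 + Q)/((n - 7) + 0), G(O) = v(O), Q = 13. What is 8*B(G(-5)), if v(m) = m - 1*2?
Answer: 8/7 ≈ 1.1429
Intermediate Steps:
v(m) = -2 + m (v(m) = m - 2 = -2 + m)
G(O) = -2 + O
B(n) = -2/(-7 + n) (B(n) = (-15 + 13)/((n - 7) + 0) = -2/((-7 + n) + 0) = -2/(-7 + n))
8*B(G(-5)) = 8*(-2/(-7 + (-2 - 5))) = 8*(-2/(-7 - 7)) = 8*(-2/(-14)) = 8*(-2*(-1/14)) = 8*(1/7) = 8/7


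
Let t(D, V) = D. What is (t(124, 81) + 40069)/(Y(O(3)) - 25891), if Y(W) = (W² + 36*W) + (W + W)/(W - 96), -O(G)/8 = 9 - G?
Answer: -120579/75943 ≈ -1.5878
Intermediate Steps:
O(G) = -72 + 8*G (O(G) = -8*(9 - G) = -72 + 8*G)
Y(W) = W² + 36*W + 2*W/(-96 + W) (Y(W) = (W² + 36*W) + (2*W)/(-96 + W) = (W² + 36*W) + 2*W/(-96 + W) = W² + 36*W + 2*W/(-96 + W))
(t(124, 81) + 40069)/(Y(O(3)) - 25891) = (124 + 40069)/((-72 + 8*3)*(-3454 + (-72 + 8*3)² - 60*(-72 + 8*3))/(-96 + (-72 + 8*3)) - 25891) = 40193/((-72 + 24)*(-3454 + (-72 + 24)² - 60*(-72 + 24))/(-96 + (-72 + 24)) - 25891) = 40193/(-48*(-3454 + (-48)² - 60*(-48))/(-96 - 48) - 25891) = 40193/(-48*(-3454 + 2304 + 2880)/(-144) - 25891) = 40193/(-48*(-1/144)*1730 - 25891) = 40193/(1730/3 - 25891) = 40193/(-75943/3) = 40193*(-3/75943) = -120579/75943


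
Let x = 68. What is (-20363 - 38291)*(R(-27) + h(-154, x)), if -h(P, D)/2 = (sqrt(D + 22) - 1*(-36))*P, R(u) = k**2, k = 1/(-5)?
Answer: -16258947454/25 - 54196296*sqrt(10) ≈ -8.2174e+8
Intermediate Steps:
k = -1/5 ≈ -0.20000
R(u) = 1/25 (R(u) = (-1/5)**2 = 1/25)
h(P, D) = -2*P*(36 + sqrt(22 + D)) (h(P, D) = -2*(sqrt(D + 22) - 1*(-36))*P = -2*(sqrt(22 + D) + 36)*P = -2*(36 + sqrt(22 + D))*P = -2*P*(36 + sqrt(22 + D)))
(-20363 - 38291)*(R(-27) + h(-154, x)) = (-20363 - 38291)*(1/25 - 2*(-154)*(36 + sqrt(22 + 68))) = -58654*(1/25 - 2*(-154)*(36 + sqrt(90))) = -58654*(1/25 - 2*(-154)*(36 + 3*sqrt(10))) = -58654*(1/25 + (11088 + 924*sqrt(10))) = -58654*(277201/25 + 924*sqrt(10)) = -16258947454/25 - 54196296*sqrt(10)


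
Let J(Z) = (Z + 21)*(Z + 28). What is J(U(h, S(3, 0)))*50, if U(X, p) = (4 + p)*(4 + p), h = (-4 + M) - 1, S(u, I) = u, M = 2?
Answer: 269500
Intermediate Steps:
h = -3 (h = (-4 + 2) - 1 = -2 - 1 = -3)
U(X, p) = (4 + p)²
J(Z) = (21 + Z)*(28 + Z)
J(U(h, S(3, 0)))*50 = (588 + ((4 + 3)²)² + 49*(4 + 3)²)*50 = (588 + (7²)² + 49*7²)*50 = (588 + 49² + 49*49)*50 = (588 + 2401 + 2401)*50 = 5390*50 = 269500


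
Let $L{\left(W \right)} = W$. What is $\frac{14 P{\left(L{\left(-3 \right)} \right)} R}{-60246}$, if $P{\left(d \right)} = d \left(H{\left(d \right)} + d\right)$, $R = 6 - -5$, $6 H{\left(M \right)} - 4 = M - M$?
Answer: $- \frac{539}{30123} \approx -0.017893$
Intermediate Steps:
$H{\left(M \right)} = \frac{2}{3}$ ($H{\left(M \right)} = \frac{2}{3} + \frac{M - M}{6} = \frac{2}{3} + \frac{1}{6} \cdot 0 = \frac{2}{3} + 0 = \frac{2}{3}$)
$R = 11$ ($R = 6 + 5 = 11$)
$P{\left(d \right)} = d \left(\frac{2}{3} + d\right)$
$\frac{14 P{\left(L{\left(-3 \right)} \right)} R}{-60246} = \frac{14 \cdot \frac{1}{3} \left(-3\right) \left(2 + 3 \left(-3\right)\right) 11}{-60246} = 14 \cdot \frac{1}{3} \left(-3\right) \left(2 - 9\right) 11 \left(- \frac{1}{60246}\right) = 14 \cdot \frac{1}{3} \left(-3\right) \left(-7\right) 11 \left(- \frac{1}{60246}\right) = 14 \cdot 7 \cdot 11 \left(- \frac{1}{60246}\right) = 98 \cdot 11 \left(- \frac{1}{60246}\right) = 1078 \left(- \frac{1}{60246}\right) = - \frac{539}{30123}$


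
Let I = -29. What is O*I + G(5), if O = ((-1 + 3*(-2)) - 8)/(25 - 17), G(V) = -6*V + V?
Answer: 235/8 ≈ 29.375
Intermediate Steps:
G(V) = -5*V
O = -15/8 (O = ((-1 - 6) - 8)/8 = (-7 - 8)*(⅛) = -15*⅛ = -15/8 ≈ -1.8750)
O*I + G(5) = -15/8*(-29) - 5*5 = 435/8 - 25 = 235/8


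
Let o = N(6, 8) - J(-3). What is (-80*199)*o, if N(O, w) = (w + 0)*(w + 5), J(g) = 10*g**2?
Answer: -222880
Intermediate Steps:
N(O, w) = w*(5 + w)
o = 14 (o = 8*(5 + 8) - 10*(-3)**2 = 8*13 - 10*9 = 104 - 1*90 = 104 - 90 = 14)
(-80*199)*o = -80*199*14 = -15920*14 = -222880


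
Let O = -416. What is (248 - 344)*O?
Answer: 39936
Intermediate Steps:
(248 - 344)*O = (248 - 344)*(-416) = -96*(-416) = 39936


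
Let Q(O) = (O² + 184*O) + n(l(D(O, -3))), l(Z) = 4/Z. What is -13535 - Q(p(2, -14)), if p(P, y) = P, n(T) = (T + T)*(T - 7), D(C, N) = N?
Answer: -125363/9 ≈ -13929.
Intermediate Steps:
n(T) = 2*T*(-7 + T) (n(T) = (2*T)*(-7 + T) = 2*T*(-7 + T))
Q(O) = 200/9 + O² + 184*O (Q(O) = (O² + 184*O) + 2*(4/(-3))*(-7 + 4/(-3)) = (O² + 184*O) + 2*(4*(-⅓))*(-7 + 4*(-⅓)) = (O² + 184*O) + 2*(-4/3)*(-7 - 4/3) = (O² + 184*O) + 2*(-4/3)*(-25/3) = (O² + 184*O) + 200/9 = 200/9 + O² + 184*O)
-13535 - Q(p(2, -14)) = -13535 - (200/9 + 2² + 184*2) = -13535 - (200/9 + 4 + 368) = -13535 - 1*3548/9 = -13535 - 3548/9 = -125363/9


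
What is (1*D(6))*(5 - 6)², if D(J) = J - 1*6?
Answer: 0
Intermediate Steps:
D(J) = -6 + J (D(J) = J - 6 = -6 + J)
(1*D(6))*(5 - 6)² = (1*(-6 + 6))*(5 - 6)² = (1*0)*(-1)² = 0*1 = 0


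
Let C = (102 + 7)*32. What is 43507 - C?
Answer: 40019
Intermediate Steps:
C = 3488 (C = 109*32 = 3488)
43507 - C = 43507 - 1*3488 = 43507 - 3488 = 40019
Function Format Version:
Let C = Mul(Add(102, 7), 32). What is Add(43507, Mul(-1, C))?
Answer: 40019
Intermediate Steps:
C = 3488 (C = Mul(109, 32) = 3488)
Add(43507, Mul(-1, C)) = Add(43507, Mul(-1, 3488)) = Add(43507, -3488) = 40019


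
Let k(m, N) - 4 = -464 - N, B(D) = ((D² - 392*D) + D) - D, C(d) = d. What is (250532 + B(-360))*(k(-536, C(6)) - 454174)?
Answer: -236982009280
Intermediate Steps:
B(D) = D² - 392*D (B(D) = (D² - 391*D) - D = D² - 392*D)
k(m, N) = -460 - N (k(m, N) = 4 + (-464 - N) = -460 - N)
(250532 + B(-360))*(k(-536, C(6)) - 454174) = (250532 - 360*(-392 - 360))*((-460 - 1*6) - 454174) = (250532 - 360*(-752))*((-460 - 6) - 454174) = (250532 + 270720)*(-466 - 454174) = 521252*(-454640) = -236982009280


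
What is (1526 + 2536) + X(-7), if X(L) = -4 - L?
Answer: 4065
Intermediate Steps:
(1526 + 2536) + X(-7) = (1526 + 2536) + (-4 - 1*(-7)) = 4062 + (-4 + 7) = 4062 + 3 = 4065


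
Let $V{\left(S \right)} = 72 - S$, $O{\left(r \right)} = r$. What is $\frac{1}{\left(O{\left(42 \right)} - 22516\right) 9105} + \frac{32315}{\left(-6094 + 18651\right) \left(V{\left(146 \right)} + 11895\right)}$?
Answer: $\frac{6612333321253}{30373891569573690} \approx 0.0002177$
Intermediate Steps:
$\frac{1}{\left(O{\left(42 \right)} - 22516\right) 9105} + \frac{32315}{\left(-6094 + 18651\right) \left(V{\left(146 \right)} + 11895\right)} = \frac{1}{\left(42 - 22516\right) 9105} + \frac{32315}{\left(-6094 + 18651\right) \left(\left(72 - 146\right) + 11895\right)} = \frac{1}{-22474} \cdot \frac{1}{9105} + \frac{32315}{12557 \left(\left(72 - 146\right) + 11895\right)} = \left(- \frac{1}{22474}\right) \frac{1}{9105} + \frac{32315}{12557 \left(-74 + 11895\right)} = - \frac{1}{204625770} + \frac{32315}{12557 \cdot 11821} = - \frac{1}{204625770} + \frac{32315}{148436297} = \frac{6612333321253}{30373891569573690}$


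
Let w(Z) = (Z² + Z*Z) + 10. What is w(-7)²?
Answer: 11664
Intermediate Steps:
w(Z) = 10 + 2*Z² (w(Z) = (Z² + Z²) + 10 = 2*Z² + 10 = 10 + 2*Z²)
w(-7)² = (10 + 2*(-7)²)² = (10 + 2*49)² = (10 + 98)² = 108² = 11664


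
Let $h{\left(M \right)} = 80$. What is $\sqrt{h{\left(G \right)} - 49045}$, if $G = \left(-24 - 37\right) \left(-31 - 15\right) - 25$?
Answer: $i \sqrt{48965} \approx 221.28 i$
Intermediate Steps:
$G = 2781$ ($G = \left(-61\right) \left(-46\right) - 25 = 2806 - 25 = 2781$)
$\sqrt{h{\left(G \right)} - 49045} = \sqrt{80 - 49045} = \sqrt{-48965} = i \sqrt{48965}$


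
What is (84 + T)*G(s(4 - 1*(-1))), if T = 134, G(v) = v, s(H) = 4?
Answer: 872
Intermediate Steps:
(84 + T)*G(s(4 - 1*(-1))) = (84 + 134)*4 = 218*4 = 872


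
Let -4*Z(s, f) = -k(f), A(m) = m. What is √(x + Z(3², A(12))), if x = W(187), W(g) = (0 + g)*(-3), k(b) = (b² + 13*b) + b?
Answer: I*√483 ≈ 21.977*I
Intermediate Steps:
k(b) = b² + 14*b
Z(s, f) = f*(14 + f)/4 (Z(s, f) = -(-1)*f*(14 + f)/4 = f*(14 + f)/4)
W(g) = -3*g (W(g) = g*(-3) = -3*g)
x = -561 (x = -3*187 = -561)
√(x + Z(3², A(12))) = √(-561 + (¼)*12*(14 + 12)) = √(-561 + (¼)*12*26) = √(-561 + 78) = √(-483) = I*√483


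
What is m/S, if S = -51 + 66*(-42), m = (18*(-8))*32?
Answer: 1536/941 ≈ 1.6323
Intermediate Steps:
m = -4608 (m = -144*32 = -4608)
S = -2823 (S = -51 - 2772 = -2823)
m/S = -4608/(-2823) = -4608*(-1/2823) = 1536/941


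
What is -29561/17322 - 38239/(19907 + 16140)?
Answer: -1727961325/624406134 ≈ -2.7674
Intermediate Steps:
-29561/17322 - 38239/(19907 + 16140) = -29561*1/17322 - 38239/36047 = -29561/17322 - 38239*1/36047 = -29561/17322 - 38239/36047 = -1727961325/624406134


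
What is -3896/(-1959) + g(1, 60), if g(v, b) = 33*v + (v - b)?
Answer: -47038/1959 ≈ -24.011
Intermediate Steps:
g(v, b) = -b + 34*v
-3896/(-1959) + g(1, 60) = -3896/(-1959) + (-1*60 + 34*1) = -3896*(-1/1959) + (-60 + 34) = 3896/1959 - 26 = -47038/1959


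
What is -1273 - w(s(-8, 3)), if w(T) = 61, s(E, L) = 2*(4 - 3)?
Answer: -1334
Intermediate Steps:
s(E, L) = 2 (s(E, L) = 2*1 = 2)
-1273 - w(s(-8, 3)) = -1273 - 1*61 = -1273 - 61 = -1334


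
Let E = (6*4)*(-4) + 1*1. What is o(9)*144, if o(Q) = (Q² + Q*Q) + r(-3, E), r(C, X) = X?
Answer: 9648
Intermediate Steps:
E = -95 (E = 24*(-4) + 1 = -96 + 1 = -95)
o(Q) = -95 + 2*Q² (o(Q) = (Q² + Q*Q) - 95 = (Q² + Q²) - 95 = 2*Q² - 95 = -95 + 2*Q²)
o(9)*144 = (-95 + 2*9²)*144 = (-95 + 2*81)*144 = (-95 + 162)*144 = 67*144 = 9648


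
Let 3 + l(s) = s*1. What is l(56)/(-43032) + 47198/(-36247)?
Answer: -2032945427/1559780904 ≈ -1.3034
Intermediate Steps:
l(s) = -3 + s (l(s) = -3 + s*1 = -3 + s)
l(56)/(-43032) + 47198/(-36247) = (-3 + 56)/(-43032) + 47198/(-36247) = 53*(-1/43032) + 47198*(-1/36247) = -53/43032 - 47198/36247 = -2032945427/1559780904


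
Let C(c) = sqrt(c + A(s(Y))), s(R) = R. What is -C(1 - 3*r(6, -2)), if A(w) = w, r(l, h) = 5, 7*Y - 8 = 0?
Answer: -3*I*sqrt(70)/7 ≈ -3.5857*I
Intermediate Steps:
Y = 8/7 (Y = 8/7 + (1/7)*0 = 8/7 + 0 = 8/7 ≈ 1.1429)
C(c) = sqrt(8/7 + c) (C(c) = sqrt(c + 8/7) = sqrt(8/7 + c))
-C(1 - 3*r(6, -2)) = -sqrt(56 + 49*(1 - 3*5))/7 = -sqrt(56 + 49*(1 - 15))/7 = -sqrt(56 + 49*(-14))/7 = -sqrt(56 - 686)/7 = -sqrt(-630)/7 = -3*I*sqrt(70)/7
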